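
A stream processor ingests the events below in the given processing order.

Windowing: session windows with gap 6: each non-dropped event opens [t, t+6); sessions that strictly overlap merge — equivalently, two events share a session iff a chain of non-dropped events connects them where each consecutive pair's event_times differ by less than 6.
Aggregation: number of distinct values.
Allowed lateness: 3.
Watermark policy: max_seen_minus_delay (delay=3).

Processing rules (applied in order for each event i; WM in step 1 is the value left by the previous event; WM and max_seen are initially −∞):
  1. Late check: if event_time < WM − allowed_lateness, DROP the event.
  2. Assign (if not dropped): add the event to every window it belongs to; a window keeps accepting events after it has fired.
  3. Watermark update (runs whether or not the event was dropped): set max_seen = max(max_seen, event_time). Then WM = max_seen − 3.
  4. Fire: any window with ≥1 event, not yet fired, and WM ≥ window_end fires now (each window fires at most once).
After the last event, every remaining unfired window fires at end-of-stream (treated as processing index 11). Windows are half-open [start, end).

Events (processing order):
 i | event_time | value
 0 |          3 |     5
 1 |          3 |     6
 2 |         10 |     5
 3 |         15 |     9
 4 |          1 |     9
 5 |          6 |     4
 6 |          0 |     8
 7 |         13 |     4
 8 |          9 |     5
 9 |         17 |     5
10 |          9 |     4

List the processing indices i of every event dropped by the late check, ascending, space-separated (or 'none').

i=0 t=3 v=5: → [3,9); WM=0
i=1 t=3 v=6: → [3,9); WM=0
i=2 t=10 v=5: → [10,16); WM=7
i=3 t=15 v=9: → [10,21); WM=12
i=4 t=1 v=9: DROP (t<12-3); WM=12
i=5 t=6 v=4: DROP (t<12-3); WM=12
i=6 t=0 v=8: DROP (t<12-3); WM=12
i=7 t=13 v=4: → [10,21); WM=12
i=8 t=9 v=5: → [9,21); WM=12
i=9 t=17 v=5: → [9,23); WM=14
i=10 t=9 v=4: DROP (t<14-3); WM=14

4 5 6 10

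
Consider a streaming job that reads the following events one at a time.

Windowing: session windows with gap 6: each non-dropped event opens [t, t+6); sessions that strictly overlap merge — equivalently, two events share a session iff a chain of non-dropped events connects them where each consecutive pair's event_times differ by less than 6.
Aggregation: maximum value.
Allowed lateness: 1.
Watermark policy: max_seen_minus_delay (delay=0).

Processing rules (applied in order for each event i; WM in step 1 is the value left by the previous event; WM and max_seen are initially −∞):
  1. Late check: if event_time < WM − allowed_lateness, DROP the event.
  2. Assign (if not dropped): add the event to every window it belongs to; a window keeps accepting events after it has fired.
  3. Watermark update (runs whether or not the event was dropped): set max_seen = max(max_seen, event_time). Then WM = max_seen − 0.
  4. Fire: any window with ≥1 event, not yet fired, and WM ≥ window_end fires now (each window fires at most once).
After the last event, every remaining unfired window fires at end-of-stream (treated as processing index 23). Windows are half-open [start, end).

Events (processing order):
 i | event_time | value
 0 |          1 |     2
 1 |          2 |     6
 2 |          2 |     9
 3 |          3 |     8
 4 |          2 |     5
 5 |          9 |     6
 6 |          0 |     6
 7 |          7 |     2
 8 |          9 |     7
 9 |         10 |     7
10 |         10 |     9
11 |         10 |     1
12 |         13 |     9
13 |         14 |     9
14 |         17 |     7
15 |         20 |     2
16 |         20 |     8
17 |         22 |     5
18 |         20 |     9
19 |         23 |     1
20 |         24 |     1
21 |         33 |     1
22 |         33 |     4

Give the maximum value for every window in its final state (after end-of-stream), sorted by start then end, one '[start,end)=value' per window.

[1,9)=9 [9,30)=9 [33,39)=4

i=0 t=1 v=2: → [1,7); WM=1
i=1 t=2 v=6: → [1,8); WM=2
i=2 t=2 v=9: → [1,8); WM=2
i=3 t=3 v=8: → [1,9); WM=3
i=4 t=2 v=5: → [1,9); WM=3
i=5 t=9 v=6: → [9,15); WM=9
i=6 t=0 v=6: DROP (t<9-1); WM=9
i=7 t=7 v=2: DROP (t<9-1); WM=9
i=8 t=9 v=7: → [9,15); WM=9
i=9 t=10 v=7: → [9,16); WM=10
i=10 t=10 v=9: → [9,16); WM=10
i=11 t=10 v=1: → [9,16); WM=10
i=12 t=13 v=9: → [9,19); WM=13
i=13 t=14 v=9: → [9,20); WM=14
i=14 t=17 v=7: → [9,23); WM=17
i=15 t=20 v=2: → [9,26); WM=20
i=16 t=20 v=8: → [9,26); WM=20
i=17 t=22 v=5: → [9,28); WM=22
i=18 t=20 v=9: DROP (t<22-1); WM=22
i=19 t=23 v=1: → [9,29); WM=23
i=20 t=24 v=1: → [9,30); WM=24
i=21 t=33 v=1: → [33,39); WM=33
i=22 t=33 v=4: → [33,39); WM=33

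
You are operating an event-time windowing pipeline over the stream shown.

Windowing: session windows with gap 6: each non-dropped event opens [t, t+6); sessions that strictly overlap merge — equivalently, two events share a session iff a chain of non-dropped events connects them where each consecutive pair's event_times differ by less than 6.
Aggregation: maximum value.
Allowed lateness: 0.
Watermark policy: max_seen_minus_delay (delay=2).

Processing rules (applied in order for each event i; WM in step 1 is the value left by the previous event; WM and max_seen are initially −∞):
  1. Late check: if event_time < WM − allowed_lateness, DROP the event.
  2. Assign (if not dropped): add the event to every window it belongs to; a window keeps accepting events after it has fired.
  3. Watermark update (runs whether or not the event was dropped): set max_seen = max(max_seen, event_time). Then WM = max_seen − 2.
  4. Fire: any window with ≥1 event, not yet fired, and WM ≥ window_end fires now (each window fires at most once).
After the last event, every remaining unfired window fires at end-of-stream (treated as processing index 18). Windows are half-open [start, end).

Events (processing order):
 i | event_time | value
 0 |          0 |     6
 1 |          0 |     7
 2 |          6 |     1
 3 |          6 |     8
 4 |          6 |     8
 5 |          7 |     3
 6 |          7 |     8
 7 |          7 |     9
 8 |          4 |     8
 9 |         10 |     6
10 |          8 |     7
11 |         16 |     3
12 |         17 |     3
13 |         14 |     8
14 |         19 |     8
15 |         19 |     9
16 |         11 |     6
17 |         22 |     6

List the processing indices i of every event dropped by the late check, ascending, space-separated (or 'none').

i=0 t=0 v=6: → [0,6); WM=-2
i=1 t=0 v=7: → [0,6); WM=-2
i=2 t=6 v=1: → [6,12); WM=4
i=3 t=6 v=8: → [6,12); WM=4
i=4 t=6 v=8: → [6,12); WM=4
i=5 t=7 v=3: → [6,13); WM=5
i=6 t=7 v=8: → [6,13); WM=5
i=7 t=7 v=9: → [6,13); WM=5
i=8 t=4 v=8: DROP (t<5-0); WM=5
i=9 t=10 v=6: → [6,16); WM=8
i=10 t=8 v=7: → [6,16); WM=8
i=11 t=16 v=3: → [16,22); WM=14
i=12 t=17 v=3: → [16,23); WM=15
i=13 t=14 v=8: DROP (t<15-0); WM=15
i=14 t=19 v=8: → [16,25); WM=17
i=15 t=19 v=9: → [16,25); WM=17
i=16 t=11 v=6: DROP (t<17-0); WM=17
i=17 t=22 v=6: → [16,28); WM=20

8 13 16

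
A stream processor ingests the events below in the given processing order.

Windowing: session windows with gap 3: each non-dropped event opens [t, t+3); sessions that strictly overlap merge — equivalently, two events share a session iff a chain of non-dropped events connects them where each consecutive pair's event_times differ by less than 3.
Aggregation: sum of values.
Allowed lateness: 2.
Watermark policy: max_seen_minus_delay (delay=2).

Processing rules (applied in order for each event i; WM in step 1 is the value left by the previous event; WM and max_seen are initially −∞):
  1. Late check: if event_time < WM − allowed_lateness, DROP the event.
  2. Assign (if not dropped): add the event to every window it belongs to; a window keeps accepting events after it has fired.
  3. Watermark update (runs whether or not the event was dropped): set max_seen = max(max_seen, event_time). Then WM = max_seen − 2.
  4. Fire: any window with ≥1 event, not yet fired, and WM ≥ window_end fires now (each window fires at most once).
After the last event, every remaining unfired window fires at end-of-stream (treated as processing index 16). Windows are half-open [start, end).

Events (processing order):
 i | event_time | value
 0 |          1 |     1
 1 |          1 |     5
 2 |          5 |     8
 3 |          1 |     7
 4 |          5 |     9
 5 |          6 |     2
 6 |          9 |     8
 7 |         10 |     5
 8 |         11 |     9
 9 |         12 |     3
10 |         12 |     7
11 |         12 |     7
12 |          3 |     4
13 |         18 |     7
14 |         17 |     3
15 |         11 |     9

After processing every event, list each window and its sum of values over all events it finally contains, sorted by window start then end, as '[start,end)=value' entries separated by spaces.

[1,4)=13 [5,9)=19 [9,15)=39 [17,21)=10

i=0 t=1 v=1: → [1,4); WM=-1
i=1 t=1 v=5: → [1,4); WM=-1
i=2 t=5 v=8: → [5,8); WM=3
i=3 t=1 v=7: → [1,4); WM=3
i=4 t=5 v=9: → [5,8); WM=3
i=5 t=6 v=2: → [5,9); WM=4
i=6 t=9 v=8: → [9,12); WM=7
i=7 t=10 v=5: → [9,13); WM=8
i=8 t=11 v=9: → [9,14); WM=9
i=9 t=12 v=3: → [9,15); WM=10
i=10 t=12 v=7: → [9,15); WM=10
i=11 t=12 v=7: → [9,15); WM=10
i=12 t=3 v=4: DROP (t<10-2); WM=10
i=13 t=18 v=7: → [18,21); WM=16
i=14 t=17 v=3: → [17,21); WM=16
i=15 t=11 v=9: DROP (t<16-2); WM=16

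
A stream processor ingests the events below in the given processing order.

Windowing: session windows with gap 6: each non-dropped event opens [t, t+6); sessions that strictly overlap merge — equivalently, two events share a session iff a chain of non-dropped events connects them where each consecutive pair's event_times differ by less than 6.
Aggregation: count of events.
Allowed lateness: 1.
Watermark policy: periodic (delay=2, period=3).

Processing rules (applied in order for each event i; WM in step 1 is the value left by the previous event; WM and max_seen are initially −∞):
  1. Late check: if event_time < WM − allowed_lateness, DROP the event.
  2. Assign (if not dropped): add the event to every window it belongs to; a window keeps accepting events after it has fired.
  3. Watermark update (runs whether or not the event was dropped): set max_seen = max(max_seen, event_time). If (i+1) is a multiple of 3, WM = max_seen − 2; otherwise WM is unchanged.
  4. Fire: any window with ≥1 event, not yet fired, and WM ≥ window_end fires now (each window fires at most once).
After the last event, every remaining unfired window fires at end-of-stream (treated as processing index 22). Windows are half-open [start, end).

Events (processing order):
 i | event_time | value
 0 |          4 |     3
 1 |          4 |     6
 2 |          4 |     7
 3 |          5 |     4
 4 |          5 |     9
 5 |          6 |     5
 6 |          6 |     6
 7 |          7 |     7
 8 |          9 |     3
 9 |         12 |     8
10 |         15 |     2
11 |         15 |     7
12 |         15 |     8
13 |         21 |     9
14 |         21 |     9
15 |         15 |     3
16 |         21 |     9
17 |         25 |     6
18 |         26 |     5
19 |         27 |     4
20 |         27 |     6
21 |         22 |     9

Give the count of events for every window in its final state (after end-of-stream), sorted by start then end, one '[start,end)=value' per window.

[4,21)=13 [21,33)=7

i=0 t=4 v=3: → [4,10); WM=−∞
i=1 t=4 v=6: → [4,10); WM=−∞
i=2 t=4 v=7: → [4,10); WM=2
i=3 t=5 v=4: → [4,11); WM=2
i=4 t=5 v=9: → [4,11); WM=2
i=5 t=6 v=5: → [4,12); WM=4
i=6 t=6 v=6: → [4,12); WM=4
i=7 t=7 v=7: → [4,13); WM=4
i=8 t=9 v=3: → [4,15); WM=7
i=9 t=12 v=8: → [4,18); WM=7
i=10 t=15 v=2: → [4,21); WM=7
i=11 t=15 v=7: → [4,21); WM=13
i=12 t=15 v=8: → [4,21); WM=13
i=13 t=21 v=9: → [21,27); WM=13
i=14 t=21 v=9: → [21,27); WM=19
i=15 t=15 v=3: DROP (t<19-1); WM=19
i=16 t=21 v=9: → [21,27); WM=19
i=17 t=25 v=6: → [21,31); WM=23
i=18 t=26 v=5: → [21,32); WM=23
i=19 t=27 v=4: → [21,33); WM=23
i=20 t=27 v=6: → [21,33); WM=25
i=21 t=22 v=9: DROP (t<25-1); WM=25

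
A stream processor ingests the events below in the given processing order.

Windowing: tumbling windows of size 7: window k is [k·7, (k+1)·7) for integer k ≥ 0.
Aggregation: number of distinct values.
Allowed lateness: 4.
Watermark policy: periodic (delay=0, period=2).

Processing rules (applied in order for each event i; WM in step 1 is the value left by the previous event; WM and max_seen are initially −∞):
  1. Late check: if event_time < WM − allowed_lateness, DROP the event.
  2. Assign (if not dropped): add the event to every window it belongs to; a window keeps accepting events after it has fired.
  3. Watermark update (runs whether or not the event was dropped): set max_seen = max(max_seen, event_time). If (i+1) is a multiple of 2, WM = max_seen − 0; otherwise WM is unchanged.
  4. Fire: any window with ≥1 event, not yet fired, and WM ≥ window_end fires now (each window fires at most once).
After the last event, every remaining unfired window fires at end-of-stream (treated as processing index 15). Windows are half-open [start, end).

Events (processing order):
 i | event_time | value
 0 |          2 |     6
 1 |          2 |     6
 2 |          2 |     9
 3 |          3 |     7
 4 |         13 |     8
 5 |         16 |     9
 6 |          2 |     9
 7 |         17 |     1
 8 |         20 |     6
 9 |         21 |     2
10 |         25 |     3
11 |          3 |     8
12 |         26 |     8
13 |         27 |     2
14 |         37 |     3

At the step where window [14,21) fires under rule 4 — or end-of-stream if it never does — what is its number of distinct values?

i=0 t=2 v=6: → [0,7); WM=−∞
i=1 t=2 v=6: → [0,7); WM=2
i=2 t=2 v=9: → [0,7); WM=2
i=3 t=3 v=7: → [0,7); WM=3
i=4 t=13 v=8: → [7,14); WM=3
i=5 t=16 v=9: → [14,21); WM=16; [0,7) fires=3 [7,14) fires=1
i=6 t=2 v=9: DROP (t<16-4); WM=16
i=7 t=17 v=1: → [14,21); WM=17
i=8 t=20 v=6: → [14,21); WM=17
i=9 t=21 v=2: → [21,28); WM=21; [14,21) fires=3
i=10 t=25 v=3: → [21,28); WM=21
i=11 t=3 v=8: DROP (t<21-4); WM=25
i=12 t=26 v=8: → [21,28); WM=25
i=13 t=27 v=2: → [21,28); WM=27
i=14 t=37 v=3: → [35,42); WM=27

3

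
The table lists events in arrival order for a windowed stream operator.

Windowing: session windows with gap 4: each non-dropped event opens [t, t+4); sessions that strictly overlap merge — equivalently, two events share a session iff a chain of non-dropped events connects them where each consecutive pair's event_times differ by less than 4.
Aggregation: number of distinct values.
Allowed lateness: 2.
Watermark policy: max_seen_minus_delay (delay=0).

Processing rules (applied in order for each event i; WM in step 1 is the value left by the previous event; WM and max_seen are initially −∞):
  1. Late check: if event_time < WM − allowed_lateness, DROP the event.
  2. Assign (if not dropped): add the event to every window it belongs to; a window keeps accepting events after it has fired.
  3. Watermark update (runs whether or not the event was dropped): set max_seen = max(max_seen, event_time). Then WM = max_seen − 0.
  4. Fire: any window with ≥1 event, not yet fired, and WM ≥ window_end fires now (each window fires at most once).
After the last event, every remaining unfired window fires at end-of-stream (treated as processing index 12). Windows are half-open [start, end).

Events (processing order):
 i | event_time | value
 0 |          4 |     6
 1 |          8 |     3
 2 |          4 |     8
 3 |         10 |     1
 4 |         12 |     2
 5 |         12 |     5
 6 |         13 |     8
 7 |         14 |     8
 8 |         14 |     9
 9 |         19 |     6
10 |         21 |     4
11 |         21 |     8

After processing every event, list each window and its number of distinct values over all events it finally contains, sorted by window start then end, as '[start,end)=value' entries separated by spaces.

[4,8)=1 [8,18)=6 [19,25)=3

i=0 t=4 v=6: → [4,8); WM=4
i=1 t=8 v=3: → [8,12); WM=8
i=2 t=4 v=8: DROP (t<8-2); WM=8
i=3 t=10 v=1: → [8,14); WM=10
i=4 t=12 v=2: → [8,16); WM=12
i=5 t=12 v=5: → [8,16); WM=12
i=6 t=13 v=8: → [8,17); WM=13
i=7 t=14 v=8: → [8,18); WM=14
i=8 t=14 v=9: → [8,18); WM=14
i=9 t=19 v=6: → [19,23); WM=19
i=10 t=21 v=4: → [19,25); WM=21
i=11 t=21 v=8: → [19,25); WM=21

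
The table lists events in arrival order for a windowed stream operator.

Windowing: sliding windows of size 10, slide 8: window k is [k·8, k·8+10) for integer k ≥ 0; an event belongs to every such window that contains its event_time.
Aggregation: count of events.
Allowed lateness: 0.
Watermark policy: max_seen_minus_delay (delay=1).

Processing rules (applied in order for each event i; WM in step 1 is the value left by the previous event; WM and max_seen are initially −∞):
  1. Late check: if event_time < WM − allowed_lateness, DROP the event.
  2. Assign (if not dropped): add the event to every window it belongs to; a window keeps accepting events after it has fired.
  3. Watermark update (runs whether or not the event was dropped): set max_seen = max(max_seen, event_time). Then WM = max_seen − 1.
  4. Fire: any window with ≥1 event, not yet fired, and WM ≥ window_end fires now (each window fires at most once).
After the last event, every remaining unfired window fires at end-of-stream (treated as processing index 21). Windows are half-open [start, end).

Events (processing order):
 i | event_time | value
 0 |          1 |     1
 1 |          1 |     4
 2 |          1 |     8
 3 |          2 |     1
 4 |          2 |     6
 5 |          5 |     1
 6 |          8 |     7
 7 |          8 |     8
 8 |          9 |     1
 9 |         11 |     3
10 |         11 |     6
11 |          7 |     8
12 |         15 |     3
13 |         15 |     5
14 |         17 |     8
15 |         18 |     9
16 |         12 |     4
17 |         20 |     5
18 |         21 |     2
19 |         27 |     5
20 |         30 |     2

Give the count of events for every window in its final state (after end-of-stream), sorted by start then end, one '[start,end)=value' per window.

i=0 t=1 v=1: → [0,10); WM=0
i=1 t=1 v=4: → [0,10); WM=0
i=2 t=1 v=8: → [0,10); WM=0
i=3 t=2 v=1: → [0,10); WM=1
i=4 t=2 v=6: → [0,10); WM=1
i=5 t=5 v=1: → [0,10); WM=4
i=6 t=8 v=7: → [8,18),[0,10); WM=7
i=7 t=8 v=8: → [8,18),[0,10); WM=7
i=8 t=9 v=1: → [8,18),[0,10); WM=8
i=9 t=11 v=3: → [8,18); WM=10; [0,10) fires=9
i=10 t=11 v=6: → [8,18); WM=10
i=11 t=7 v=8: DROP (t<10-0); WM=10
i=12 t=15 v=3: → [8,18); WM=14
i=13 t=15 v=5: → [8,18); WM=14
i=14 t=17 v=8: → [16,26),[8,18); WM=16
i=15 t=18 v=9: → [16,26); WM=17
i=16 t=12 v=4: DROP (t<17-0); WM=17
i=17 t=20 v=5: → [16,26); WM=19; [8,18) fires=8
i=18 t=21 v=2: → [16,26); WM=20
i=19 t=27 v=5: → [24,34); WM=26; [16,26) fires=4
i=20 t=30 v=2: → [24,34); WM=29

[0,10)=9 [8,18)=8 [16,26)=4 [24,34)=2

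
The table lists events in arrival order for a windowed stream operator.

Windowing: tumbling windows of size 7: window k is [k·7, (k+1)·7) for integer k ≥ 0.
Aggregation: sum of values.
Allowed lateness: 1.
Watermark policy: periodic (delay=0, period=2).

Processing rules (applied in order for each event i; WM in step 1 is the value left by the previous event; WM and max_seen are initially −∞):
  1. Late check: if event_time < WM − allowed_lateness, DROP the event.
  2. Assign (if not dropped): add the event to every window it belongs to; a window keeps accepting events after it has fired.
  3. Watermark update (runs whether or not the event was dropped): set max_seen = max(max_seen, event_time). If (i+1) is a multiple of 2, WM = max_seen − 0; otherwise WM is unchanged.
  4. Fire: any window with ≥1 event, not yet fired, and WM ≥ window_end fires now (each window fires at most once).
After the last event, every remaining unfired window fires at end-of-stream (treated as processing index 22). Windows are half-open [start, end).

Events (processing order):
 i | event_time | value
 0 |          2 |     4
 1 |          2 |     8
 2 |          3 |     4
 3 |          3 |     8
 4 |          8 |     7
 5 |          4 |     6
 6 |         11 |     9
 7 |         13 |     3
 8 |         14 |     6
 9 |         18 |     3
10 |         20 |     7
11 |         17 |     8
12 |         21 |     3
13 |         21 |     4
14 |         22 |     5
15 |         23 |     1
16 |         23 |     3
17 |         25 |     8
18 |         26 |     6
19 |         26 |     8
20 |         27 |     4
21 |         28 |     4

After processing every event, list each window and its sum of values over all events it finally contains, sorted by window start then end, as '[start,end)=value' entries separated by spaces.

i=0 t=2 v=4: → [0,7); WM=−∞
i=1 t=2 v=8: → [0,7); WM=2
i=2 t=3 v=4: → [0,7); WM=2
i=3 t=3 v=8: → [0,7); WM=3
i=4 t=8 v=7: → [7,14); WM=3
i=5 t=4 v=6: → [0,7); WM=8; [0,7) fires=30
i=6 t=11 v=9: → [7,14); WM=8
i=7 t=13 v=3: → [7,14); WM=13
i=8 t=14 v=6: → [14,21); WM=13
i=9 t=18 v=3: → [14,21); WM=18; [7,14) fires=19
i=10 t=20 v=7: → [14,21); WM=18
i=11 t=17 v=8: → [14,21); WM=20
i=12 t=21 v=3: → [21,28); WM=20
i=13 t=21 v=4: → [21,28); WM=21; [14,21) fires=24
i=14 t=22 v=5: → [21,28); WM=21
i=15 t=23 v=1: → [21,28); WM=23
i=16 t=23 v=3: → [21,28); WM=23
i=17 t=25 v=8: → [21,28); WM=25
i=18 t=26 v=6: → [21,28); WM=25
i=19 t=26 v=8: → [21,28); WM=26
i=20 t=27 v=4: → [21,28); WM=26
i=21 t=28 v=4: → [28,35); WM=28; [21,28) fires=42

[0,7)=30 [7,14)=19 [14,21)=24 [21,28)=42 [28,35)=4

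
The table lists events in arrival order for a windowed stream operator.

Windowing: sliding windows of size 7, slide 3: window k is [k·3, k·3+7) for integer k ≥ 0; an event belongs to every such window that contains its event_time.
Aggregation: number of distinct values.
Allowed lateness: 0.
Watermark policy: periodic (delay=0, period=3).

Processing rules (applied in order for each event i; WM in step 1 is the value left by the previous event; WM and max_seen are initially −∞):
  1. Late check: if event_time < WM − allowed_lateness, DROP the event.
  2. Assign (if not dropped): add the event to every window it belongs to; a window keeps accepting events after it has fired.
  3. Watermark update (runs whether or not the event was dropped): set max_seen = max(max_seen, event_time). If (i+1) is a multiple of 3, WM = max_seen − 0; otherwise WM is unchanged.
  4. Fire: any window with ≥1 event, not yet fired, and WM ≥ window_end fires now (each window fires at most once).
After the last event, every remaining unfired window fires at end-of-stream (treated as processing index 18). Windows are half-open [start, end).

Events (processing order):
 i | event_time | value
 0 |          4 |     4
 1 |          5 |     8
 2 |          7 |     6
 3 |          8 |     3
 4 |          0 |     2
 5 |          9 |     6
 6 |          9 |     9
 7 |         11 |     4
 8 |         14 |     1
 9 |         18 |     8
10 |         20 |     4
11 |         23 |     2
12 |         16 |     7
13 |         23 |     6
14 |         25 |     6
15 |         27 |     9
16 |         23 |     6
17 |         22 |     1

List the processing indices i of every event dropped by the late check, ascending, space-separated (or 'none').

i=0 t=4 v=4: → [3,10),[0,7); WM=−∞
i=1 t=5 v=8: → [3,10),[0,7); WM=−∞
i=2 t=7 v=6: → [6,13),[3,10); WM=7; [0,7) fires=2
i=3 t=8 v=3: → [6,13),[3,10); WM=7
i=4 t=0 v=2: DROP (t<7-0); WM=7
i=5 t=9 v=6: → [9,16),[6,13),[3,10); WM=9
i=6 t=9 v=9: → [9,16),[6,13),[3,10); WM=9
i=7 t=11 v=4: → [9,16),[6,13); WM=9
i=8 t=14 v=1: → [12,19),[9,16); WM=14; [3,10) fires=5 [6,13) fires=4
i=9 t=18 v=8: → [18,25),[15,22),[12,19); WM=14
i=10 t=20 v=4: → [18,25),[15,22); WM=14
i=11 t=23 v=2: → [21,28),[18,25); WM=23; [9,16) fires=4 [12,19) fires=2 [15,22) fires=2
i=12 t=16 v=7: DROP (t<23-0); WM=23
i=13 t=23 v=6: → [21,28),[18,25); WM=23
i=14 t=25 v=6: → [24,31),[21,28); WM=25; [18,25) fires=4
i=15 t=27 v=9: → [27,34),[24,31),[21,28); WM=25
i=16 t=23 v=6: DROP (t<25-0); WM=25
i=17 t=22 v=1: DROP (t<25-0); WM=27

4 12 16 17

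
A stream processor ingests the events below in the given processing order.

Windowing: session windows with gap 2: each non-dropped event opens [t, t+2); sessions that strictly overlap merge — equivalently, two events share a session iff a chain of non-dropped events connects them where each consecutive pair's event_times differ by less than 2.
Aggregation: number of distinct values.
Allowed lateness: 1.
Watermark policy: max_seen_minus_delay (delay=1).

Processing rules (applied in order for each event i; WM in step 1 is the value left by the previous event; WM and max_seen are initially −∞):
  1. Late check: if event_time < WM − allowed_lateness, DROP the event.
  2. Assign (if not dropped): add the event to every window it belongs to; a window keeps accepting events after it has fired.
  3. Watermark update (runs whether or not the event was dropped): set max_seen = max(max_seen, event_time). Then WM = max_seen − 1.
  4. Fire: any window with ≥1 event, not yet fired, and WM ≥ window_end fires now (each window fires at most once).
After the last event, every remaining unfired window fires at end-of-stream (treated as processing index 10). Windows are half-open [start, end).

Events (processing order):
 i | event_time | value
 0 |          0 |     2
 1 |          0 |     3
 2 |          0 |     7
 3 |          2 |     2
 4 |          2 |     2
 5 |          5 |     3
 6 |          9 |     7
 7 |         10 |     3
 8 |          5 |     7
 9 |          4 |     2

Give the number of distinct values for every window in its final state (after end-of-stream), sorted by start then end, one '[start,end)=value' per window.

i=0 t=0 v=2: → [0,2); WM=-1
i=1 t=0 v=3: → [0,2); WM=-1
i=2 t=0 v=7: → [0,2); WM=-1
i=3 t=2 v=2: → [2,4); WM=1
i=4 t=2 v=2: → [2,4); WM=1
i=5 t=5 v=3: → [5,7); WM=4
i=6 t=9 v=7: → [9,11); WM=8
i=7 t=10 v=3: → [9,12); WM=9
i=8 t=5 v=7: DROP (t<9-1); WM=9
i=9 t=4 v=2: DROP (t<9-1); WM=9

[0,2)=3 [2,4)=1 [5,7)=1 [9,12)=2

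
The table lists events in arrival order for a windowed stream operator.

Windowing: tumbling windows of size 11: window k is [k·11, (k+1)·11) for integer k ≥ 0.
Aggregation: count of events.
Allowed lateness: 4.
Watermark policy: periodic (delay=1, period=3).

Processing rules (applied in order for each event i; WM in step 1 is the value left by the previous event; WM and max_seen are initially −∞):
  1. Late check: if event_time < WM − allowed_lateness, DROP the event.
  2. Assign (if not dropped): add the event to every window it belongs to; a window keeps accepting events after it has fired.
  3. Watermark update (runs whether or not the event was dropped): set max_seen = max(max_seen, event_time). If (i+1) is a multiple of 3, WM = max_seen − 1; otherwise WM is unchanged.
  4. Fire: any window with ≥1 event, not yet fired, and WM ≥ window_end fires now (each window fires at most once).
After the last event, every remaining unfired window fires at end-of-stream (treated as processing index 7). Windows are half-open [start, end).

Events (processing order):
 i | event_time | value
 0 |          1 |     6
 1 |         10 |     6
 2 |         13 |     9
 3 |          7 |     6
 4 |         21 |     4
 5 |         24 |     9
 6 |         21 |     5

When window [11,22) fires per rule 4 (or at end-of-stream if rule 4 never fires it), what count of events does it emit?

i=0 t=1 v=6: → [0,11); WM=−∞
i=1 t=10 v=6: → [0,11); WM=−∞
i=2 t=13 v=9: → [11,22); WM=12; [0,11) fires=2
i=3 t=7 v=6: DROP (t<12-4); WM=12
i=4 t=21 v=4: → [11,22); WM=12
i=5 t=24 v=9: → [22,33); WM=23; [11,22) fires=2
i=6 t=21 v=5: → [11,22); WM=23

2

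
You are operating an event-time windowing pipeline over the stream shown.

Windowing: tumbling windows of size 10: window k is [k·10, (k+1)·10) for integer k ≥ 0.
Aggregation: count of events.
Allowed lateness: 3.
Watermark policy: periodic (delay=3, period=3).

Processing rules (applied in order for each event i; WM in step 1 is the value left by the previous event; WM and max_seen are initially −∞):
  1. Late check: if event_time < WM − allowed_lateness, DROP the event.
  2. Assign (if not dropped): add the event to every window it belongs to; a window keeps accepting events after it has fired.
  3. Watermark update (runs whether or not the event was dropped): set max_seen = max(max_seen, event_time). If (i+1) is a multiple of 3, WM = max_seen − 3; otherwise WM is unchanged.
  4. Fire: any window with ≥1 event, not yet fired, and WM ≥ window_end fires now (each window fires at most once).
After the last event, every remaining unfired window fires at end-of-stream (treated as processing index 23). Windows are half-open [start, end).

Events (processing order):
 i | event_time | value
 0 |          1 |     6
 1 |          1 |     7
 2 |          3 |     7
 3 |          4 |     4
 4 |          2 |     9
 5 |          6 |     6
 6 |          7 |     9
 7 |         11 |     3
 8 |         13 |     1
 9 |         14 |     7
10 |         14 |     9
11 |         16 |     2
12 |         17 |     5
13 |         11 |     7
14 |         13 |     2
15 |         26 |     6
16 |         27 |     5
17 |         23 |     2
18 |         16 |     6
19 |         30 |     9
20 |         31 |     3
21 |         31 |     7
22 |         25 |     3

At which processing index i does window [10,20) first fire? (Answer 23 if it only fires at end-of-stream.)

17

i=0 t=1 v=6: → [0,10); WM=−∞
i=1 t=1 v=7: → [0,10); WM=−∞
i=2 t=3 v=7: → [0,10); WM=0
i=3 t=4 v=4: → [0,10); WM=0
i=4 t=2 v=9: → [0,10); WM=0
i=5 t=6 v=6: → [0,10); WM=3
i=6 t=7 v=9: → [0,10); WM=3
i=7 t=11 v=3: → [10,20); WM=3
i=8 t=13 v=1: → [10,20); WM=10; [0,10) fires=7
i=9 t=14 v=7: → [10,20); WM=10
i=10 t=14 v=9: → [10,20); WM=10
i=11 t=16 v=2: → [10,20); WM=13
i=12 t=17 v=5: → [10,20); WM=13
i=13 t=11 v=7: → [10,20); WM=13
i=14 t=13 v=2: → [10,20); WM=14
i=15 t=26 v=6: → [20,30); WM=14
i=16 t=27 v=5: → [20,30); WM=14
i=17 t=23 v=2: → [20,30); WM=24; [10,20) fires=8
i=18 t=16 v=6: DROP (t<24-3); WM=24
i=19 t=30 v=9: → [30,40); WM=24
i=20 t=31 v=3: → [30,40); WM=28
i=21 t=31 v=7: → [30,40); WM=28
i=22 t=25 v=3: → [20,30); WM=28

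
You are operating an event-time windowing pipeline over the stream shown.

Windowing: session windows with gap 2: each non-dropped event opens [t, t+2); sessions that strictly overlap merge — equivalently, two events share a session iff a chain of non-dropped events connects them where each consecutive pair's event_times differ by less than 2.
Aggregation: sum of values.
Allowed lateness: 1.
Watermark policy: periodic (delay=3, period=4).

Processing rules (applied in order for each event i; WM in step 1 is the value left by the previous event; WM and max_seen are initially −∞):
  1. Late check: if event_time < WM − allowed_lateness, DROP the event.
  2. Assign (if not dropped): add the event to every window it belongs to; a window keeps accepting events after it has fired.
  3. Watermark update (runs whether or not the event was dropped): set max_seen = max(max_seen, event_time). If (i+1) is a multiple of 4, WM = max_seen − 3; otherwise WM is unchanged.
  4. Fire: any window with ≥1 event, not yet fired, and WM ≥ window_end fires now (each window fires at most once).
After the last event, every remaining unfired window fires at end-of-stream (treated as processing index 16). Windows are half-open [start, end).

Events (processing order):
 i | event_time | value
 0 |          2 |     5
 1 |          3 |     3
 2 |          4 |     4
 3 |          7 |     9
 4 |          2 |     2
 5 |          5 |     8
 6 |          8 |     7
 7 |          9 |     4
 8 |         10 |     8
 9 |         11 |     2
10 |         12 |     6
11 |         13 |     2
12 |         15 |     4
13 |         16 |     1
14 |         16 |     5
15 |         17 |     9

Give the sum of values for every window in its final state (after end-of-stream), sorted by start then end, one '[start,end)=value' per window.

[2,7)=20 [7,15)=38 [15,19)=19

i=0 t=2 v=5: → [2,4); WM=−∞
i=1 t=3 v=3: → [2,5); WM=−∞
i=2 t=4 v=4: → [2,6); WM=−∞
i=3 t=7 v=9: → [7,9); WM=4
i=4 t=2 v=2: DROP (t<4-1); WM=4
i=5 t=5 v=8: → [2,7); WM=4
i=6 t=8 v=7: → [7,10); WM=4
i=7 t=9 v=4: → [7,11); WM=6
i=8 t=10 v=8: → [7,12); WM=6
i=9 t=11 v=2: → [7,13); WM=6
i=10 t=12 v=6: → [7,14); WM=6
i=11 t=13 v=2: → [7,15); WM=10
i=12 t=15 v=4: → [15,17); WM=10
i=13 t=16 v=1: → [15,18); WM=10
i=14 t=16 v=5: → [15,18); WM=10
i=15 t=17 v=9: → [15,19); WM=14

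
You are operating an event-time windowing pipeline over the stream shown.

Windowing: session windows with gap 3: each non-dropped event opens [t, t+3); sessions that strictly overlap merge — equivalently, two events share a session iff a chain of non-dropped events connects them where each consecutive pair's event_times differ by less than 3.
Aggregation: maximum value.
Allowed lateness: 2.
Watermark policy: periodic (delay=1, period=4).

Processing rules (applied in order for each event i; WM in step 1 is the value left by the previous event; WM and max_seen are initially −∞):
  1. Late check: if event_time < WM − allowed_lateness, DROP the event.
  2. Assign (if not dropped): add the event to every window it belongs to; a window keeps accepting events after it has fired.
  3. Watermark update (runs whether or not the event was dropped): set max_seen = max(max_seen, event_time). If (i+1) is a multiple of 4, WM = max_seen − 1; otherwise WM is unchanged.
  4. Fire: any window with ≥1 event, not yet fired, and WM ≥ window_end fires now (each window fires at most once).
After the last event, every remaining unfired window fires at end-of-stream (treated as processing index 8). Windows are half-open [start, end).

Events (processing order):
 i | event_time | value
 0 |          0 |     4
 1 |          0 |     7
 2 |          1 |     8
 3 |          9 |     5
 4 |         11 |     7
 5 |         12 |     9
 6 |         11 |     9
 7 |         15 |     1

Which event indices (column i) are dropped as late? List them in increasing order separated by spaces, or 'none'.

i=0 t=0 v=4: → [0,3); WM=−∞
i=1 t=0 v=7: → [0,3); WM=−∞
i=2 t=1 v=8: → [0,4); WM=−∞
i=3 t=9 v=5: → [9,12); WM=8
i=4 t=11 v=7: → [9,14); WM=8
i=5 t=12 v=9: → [9,15); WM=8
i=6 t=11 v=9: → [9,15); WM=8
i=7 t=15 v=1: → [15,18); WM=14

none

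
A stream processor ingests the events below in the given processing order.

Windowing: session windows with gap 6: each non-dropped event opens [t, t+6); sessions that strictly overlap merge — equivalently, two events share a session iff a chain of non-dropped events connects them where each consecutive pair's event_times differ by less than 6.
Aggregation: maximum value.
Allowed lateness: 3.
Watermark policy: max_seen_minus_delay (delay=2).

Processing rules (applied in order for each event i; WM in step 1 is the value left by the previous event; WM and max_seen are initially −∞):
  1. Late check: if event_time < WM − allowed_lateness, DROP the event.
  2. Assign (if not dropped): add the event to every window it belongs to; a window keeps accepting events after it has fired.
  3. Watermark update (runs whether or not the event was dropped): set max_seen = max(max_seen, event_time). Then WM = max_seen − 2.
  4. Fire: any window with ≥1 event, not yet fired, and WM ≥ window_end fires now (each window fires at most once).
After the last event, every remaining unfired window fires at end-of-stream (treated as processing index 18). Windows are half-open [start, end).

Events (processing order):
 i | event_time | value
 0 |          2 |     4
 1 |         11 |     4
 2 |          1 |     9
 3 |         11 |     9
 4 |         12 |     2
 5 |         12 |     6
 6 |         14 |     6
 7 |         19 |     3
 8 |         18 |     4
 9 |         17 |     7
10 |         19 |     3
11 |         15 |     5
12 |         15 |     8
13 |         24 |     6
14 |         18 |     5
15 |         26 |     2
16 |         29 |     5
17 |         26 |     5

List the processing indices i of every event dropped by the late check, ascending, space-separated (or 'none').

2 14

i=0 t=2 v=4: → [2,8); WM=0
i=1 t=11 v=4: → [11,17); WM=9
i=2 t=1 v=9: DROP (t<9-3); WM=9
i=3 t=11 v=9: → [11,17); WM=9
i=4 t=12 v=2: → [11,18); WM=10
i=5 t=12 v=6: → [11,18); WM=10
i=6 t=14 v=6: → [11,20); WM=12
i=7 t=19 v=3: → [11,25); WM=17
i=8 t=18 v=4: → [11,25); WM=17
i=9 t=17 v=7: → [11,25); WM=17
i=10 t=19 v=3: → [11,25); WM=17
i=11 t=15 v=5: → [11,25); WM=17
i=12 t=15 v=8: → [11,25); WM=17
i=13 t=24 v=6: → [11,30); WM=22
i=14 t=18 v=5: DROP (t<22-3); WM=22
i=15 t=26 v=2: → [11,32); WM=24
i=16 t=29 v=5: → [11,35); WM=27
i=17 t=26 v=5: → [11,35); WM=27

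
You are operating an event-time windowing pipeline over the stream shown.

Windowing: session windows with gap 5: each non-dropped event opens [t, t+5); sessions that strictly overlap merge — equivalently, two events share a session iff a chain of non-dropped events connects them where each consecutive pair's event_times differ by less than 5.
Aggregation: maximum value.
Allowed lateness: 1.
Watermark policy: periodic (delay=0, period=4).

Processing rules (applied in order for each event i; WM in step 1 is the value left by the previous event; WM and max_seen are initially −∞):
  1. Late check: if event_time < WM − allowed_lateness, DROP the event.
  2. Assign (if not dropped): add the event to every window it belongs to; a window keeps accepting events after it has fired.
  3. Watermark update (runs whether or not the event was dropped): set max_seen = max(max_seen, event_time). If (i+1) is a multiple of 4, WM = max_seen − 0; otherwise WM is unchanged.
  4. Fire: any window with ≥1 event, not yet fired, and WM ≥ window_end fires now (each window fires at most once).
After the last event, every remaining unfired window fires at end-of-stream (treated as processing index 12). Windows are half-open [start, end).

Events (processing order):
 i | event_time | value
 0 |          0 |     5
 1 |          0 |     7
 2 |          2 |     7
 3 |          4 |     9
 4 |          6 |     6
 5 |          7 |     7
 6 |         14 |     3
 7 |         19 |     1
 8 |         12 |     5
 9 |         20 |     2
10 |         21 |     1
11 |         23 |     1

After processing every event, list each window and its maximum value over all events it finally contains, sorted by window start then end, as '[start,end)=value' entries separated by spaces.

[0,12)=9 [14,19)=3 [19,28)=2

i=0 t=0 v=5: → [0,5); WM=−∞
i=1 t=0 v=7: → [0,5); WM=−∞
i=2 t=2 v=7: → [0,7); WM=−∞
i=3 t=4 v=9: → [0,9); WM=4
i=4 t=6 v=6: → [0,11); WM=4
i=5 t=7 v=7: → [0,12); WM=4
i=6 t=14 v=3: → [14,19); WM=4
i=7 t=19 v=1: → [19,24); WM=19
i=8 t=12 v=5: DROP (t<19-1); WM=19
i=9 t=20 v=2: → [19,25); WM=19
i=10 t=21 v=1: → [19,26); WM=19
i=11 t=23 v=1: → [19,28); WM=23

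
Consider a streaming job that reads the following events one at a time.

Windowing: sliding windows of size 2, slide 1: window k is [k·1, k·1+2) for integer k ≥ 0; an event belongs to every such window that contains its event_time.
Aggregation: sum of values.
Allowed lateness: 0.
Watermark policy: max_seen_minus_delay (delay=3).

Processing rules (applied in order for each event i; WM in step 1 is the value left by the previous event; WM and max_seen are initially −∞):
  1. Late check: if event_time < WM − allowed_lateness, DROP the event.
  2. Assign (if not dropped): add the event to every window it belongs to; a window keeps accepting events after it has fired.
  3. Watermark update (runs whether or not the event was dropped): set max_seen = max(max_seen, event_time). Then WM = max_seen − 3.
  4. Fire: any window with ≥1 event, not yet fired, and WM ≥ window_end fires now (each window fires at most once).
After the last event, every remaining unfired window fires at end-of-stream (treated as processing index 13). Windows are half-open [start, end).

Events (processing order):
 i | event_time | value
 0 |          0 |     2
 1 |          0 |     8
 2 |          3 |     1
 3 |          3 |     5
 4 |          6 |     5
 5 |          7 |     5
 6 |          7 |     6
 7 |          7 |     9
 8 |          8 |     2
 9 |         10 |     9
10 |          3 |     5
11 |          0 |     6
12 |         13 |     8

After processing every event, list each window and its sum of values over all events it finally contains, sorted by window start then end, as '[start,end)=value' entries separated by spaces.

[0,2)=10 [2,4)=6 [3,5)=6 [5,7)=5 [6,8)=25 [7,9)=22 [8,10)=2 [9,11)=9 [10,12)=9 [12,14)=8 [13,15)=8

i=0 t=0 v=2: → [0,2); WM=-3
i=1 t=0 v=8: → [0,2); WM=-3
i=2 t=3 v=1: → [3,5),[2,4); WM=0
i=3 t=3 v=5: → [3,5),[2,4); WM=0
i=4 t=6 v=5: → [6,8),[5,7); WM=3; [0,2) fires=10
i=5 t=7 v=5: → [7,9),[6,8); WM=4; [2,4) fires=6
i=6 t=7 v=6: → [7,9),[6,8); WM=4
i=7 t=7 v=9: → [7,9),[6,8); WM=4
i=8 t=8 v=2: → [8,10),[7,9); WM=5; [3,5) fires=6
i=9 t=10 v=9: → [10,12),[9,11); WM=7; [5,7) fires=5
i=10 t=3 v=5: DROP (t<7-0); WM=7
i=11 t=0 v=6: DROP (t<7-0); WM=7
i=12 t=13 v=8: → [13,15),[12,14); WM=10; [6,8) fires=25 [7,9) fires=22 [8,10) fires=2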